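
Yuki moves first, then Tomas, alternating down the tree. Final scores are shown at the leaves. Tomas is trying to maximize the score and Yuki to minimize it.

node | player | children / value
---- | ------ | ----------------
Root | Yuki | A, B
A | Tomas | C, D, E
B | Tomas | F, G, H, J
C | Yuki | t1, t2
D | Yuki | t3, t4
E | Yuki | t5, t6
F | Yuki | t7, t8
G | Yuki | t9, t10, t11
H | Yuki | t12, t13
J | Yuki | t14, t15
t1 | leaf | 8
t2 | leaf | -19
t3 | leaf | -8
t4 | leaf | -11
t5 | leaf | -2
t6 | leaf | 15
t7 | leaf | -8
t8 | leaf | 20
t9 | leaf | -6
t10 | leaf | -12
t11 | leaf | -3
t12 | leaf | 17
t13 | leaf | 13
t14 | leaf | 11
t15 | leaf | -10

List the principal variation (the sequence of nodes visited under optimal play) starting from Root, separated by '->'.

Root -> A -> E -> t5

C (Yuki): min(8, -19) = -19
D (Yuki): min(-8, -11) = -11
E (Yuki): min(-2, 15) = -2
A (Tomas): max(-19, -11, -2) = -2
F (Yuki): min(-8, 20) = -8
G (Yuki): min(-6, -12, -3) = -12
H (Yuki): min(17, 13) = 13
J (Yuki): min(11, -10) = -10
B (Tomas): max(-8, -12, 13, -10) = 13
Root (Yuki): min(-2, 13) = -2
At Root, Yuki picks A (lowest: -2).
At A, Tomas picks E (highest: -2).
At E, Yuki picks t5 (lowest: -2).
Terminal value -2.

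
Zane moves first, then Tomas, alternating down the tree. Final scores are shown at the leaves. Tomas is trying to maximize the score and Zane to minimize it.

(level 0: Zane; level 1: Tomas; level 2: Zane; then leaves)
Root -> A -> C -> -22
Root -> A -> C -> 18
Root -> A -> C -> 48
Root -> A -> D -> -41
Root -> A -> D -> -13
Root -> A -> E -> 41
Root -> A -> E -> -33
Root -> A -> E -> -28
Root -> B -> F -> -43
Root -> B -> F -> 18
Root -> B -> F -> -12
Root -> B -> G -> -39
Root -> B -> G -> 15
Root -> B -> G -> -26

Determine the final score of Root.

-39

C (Zane): min(-22, 18, 48) = -22
D (Zane): min(-41, -13) = -41
E (Zane): min(41, -33, -28) = -33
A (Tomas): max(-22, -41, -33) = -22
F (Zane): min(-43, 18, -12) = -43
G (Zane): min(-39, 15, -26) = -39
B (Tomas): max(-43, -39) = -39
Root (Zane): min(-22, -39) = -39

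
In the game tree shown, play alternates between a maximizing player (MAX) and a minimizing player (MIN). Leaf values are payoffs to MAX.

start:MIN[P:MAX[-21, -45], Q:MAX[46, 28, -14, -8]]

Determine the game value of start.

P (MAX): max(-21, -45) = -21
Q (MAX): max(46, 28, -14, -8) = 46
start (MIN): min(-21, 46) = -21

-21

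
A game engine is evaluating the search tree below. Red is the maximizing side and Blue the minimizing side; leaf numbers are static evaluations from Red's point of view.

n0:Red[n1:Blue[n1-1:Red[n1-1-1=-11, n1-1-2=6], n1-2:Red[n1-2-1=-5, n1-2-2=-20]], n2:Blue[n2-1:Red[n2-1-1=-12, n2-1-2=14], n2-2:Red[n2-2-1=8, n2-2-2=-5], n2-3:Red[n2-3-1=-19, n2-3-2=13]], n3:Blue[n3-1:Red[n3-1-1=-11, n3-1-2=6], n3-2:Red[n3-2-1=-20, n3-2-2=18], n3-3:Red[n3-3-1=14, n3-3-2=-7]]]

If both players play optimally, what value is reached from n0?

8

n1-1 (Red): max(-11, 6) = 6
n1-2 (Red): max(-5, -20) = -5
n1 (Blue): min(6, -5) = -5
n2-1 (Red): max(-12, 14) = 14
n2-2 (Red): max(8, -5) = 8
n2-3 (Red): max(-19, 13) = 13
n2 (Blue): min(14, 8, 13) = 8
n3-1 (Red): max(-11, 6) = 6
n3-2 (Red): max(-20, 18) = 18
n3-3 (Red): max(14, -7) = 14
n3 (Blue): min(6, 18, 14) = 6
n0 (Red): max(-5, 8, 6) = 8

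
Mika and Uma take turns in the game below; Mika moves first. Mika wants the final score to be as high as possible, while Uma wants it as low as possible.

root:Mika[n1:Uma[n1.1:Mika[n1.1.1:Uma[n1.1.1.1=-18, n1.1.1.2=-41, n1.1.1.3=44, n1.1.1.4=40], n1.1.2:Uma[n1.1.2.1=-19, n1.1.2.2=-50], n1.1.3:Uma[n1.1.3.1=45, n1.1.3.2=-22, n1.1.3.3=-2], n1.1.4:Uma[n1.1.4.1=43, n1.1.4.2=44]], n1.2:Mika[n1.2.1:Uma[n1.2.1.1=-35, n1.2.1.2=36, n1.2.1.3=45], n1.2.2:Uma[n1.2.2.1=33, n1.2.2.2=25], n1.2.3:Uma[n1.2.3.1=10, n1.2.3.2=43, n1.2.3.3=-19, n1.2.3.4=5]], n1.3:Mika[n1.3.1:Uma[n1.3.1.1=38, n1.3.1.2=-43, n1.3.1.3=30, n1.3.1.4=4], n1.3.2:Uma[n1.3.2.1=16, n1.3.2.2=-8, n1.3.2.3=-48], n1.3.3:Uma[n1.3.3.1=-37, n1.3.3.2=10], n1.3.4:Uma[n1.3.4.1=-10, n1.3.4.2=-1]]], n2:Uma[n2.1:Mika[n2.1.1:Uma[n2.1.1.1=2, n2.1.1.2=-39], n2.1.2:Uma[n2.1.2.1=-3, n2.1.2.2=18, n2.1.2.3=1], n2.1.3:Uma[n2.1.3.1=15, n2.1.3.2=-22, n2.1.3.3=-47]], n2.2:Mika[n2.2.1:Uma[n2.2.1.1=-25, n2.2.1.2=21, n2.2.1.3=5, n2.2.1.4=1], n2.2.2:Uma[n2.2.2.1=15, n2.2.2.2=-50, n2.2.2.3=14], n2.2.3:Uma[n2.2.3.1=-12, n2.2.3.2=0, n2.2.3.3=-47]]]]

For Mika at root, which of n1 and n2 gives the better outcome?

n1.1.1 (Uma): min(-18, -41, 44, 40) = -41
n1.1.2 (Uma): min(-19, -50) = -50
n1.1.3 (Uma): min(45, -22, -2) = -22
n1.1.4 (Uma): min(43, 44) = 43
n1.1 (Mika): max(-41, -50, -22, 43) = 43
n1.2.1 (Uma): min(-35, 36, 45) = -35
n1.2.2 (Uma): min(33, 25) = 25
n1.2.3 (Uma): min(10, 43, -19, 5) = -19
n1.2 (Mika): max(-35, 25, -19) = 25
n1.3.1 (Uma): min(38, -43, 30, 4) = -43
n1.3.2 (Uma): min(16, -8, -48) = -48
n1.3.3 (Uma): min(-37, 10) = -37
n1.3.4 (Uma): min(-10, -1) = -10
n1.3 (Mika): max(-43, -48, -37, -10) = -10
n1 (Uma): min(43, 25, -10) = -10
n2.1.1 (Uma): min(2, -39) = -39
n2.1.2 (Uma): min(-3, 18, 1) = -3
n2.1.3 (Uma): min(15, -22, -47) = -47
n2.1 (Mika): max(-39, -3, -47) = -3
n2.2.1 (Uma): min(-25, 21, 5, 1) = -25
n2.2.2 (Uma): min(15, -50, 14) = -50
n2.2.3 (Uma): min(-12, 0, -47) = -47
n2.2 (Mika): max(-25, -50, -47) = -25
n2 (Uma): min(-3, -25) = -25
Mika prefers the higher value; n1=-10, n2=-25. n1 is better since -10 > -25.

n1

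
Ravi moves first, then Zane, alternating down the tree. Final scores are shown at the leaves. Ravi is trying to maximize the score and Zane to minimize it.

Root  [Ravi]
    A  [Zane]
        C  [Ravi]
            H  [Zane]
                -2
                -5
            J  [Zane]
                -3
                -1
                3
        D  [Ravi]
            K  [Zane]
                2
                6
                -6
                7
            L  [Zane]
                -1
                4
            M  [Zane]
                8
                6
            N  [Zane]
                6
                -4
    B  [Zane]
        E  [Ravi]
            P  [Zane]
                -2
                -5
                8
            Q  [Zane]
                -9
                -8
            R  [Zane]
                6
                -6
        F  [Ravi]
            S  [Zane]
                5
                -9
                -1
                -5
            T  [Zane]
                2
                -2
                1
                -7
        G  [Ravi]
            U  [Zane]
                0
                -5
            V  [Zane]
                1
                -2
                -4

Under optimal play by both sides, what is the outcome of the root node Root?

H (Zane): min(-2, -5) = -5
J (Zane): min(-3, -1, 3) = -3
C (Ravi): max(-5, -3) = -3
K (Zane): min(2, 6, -6, 7) = -6
L (Zane): min(-1, 4) = -1
M (Zane): min(8, 6) = 6
N (Zane): min(6, -4) = -4
D (Ravi): max(-6, -1, 6, -4) = 6
A (Zane): min(-3, 6) = -3
P (Zane): min(-2, -5, 8) = -5
Q (Zane): min(-9, -8) = -9
R (Zane): min(6, -6) = -6
E (Ravi): max(-5, -9, -6) = -5
S (Zane): min(5, -9, -1, -5) = -9
T (Zane): min(2, -2, 1, -7) = -7
F (Ravi): max(-9, -7) = -7
U (Zane): min(0, -5) = -5
V (Zane): min(1, -2, -4) = -4
G (Ravi): max(-5, -4) = -4
B (Zane): min(-5, -7, -4) = -7
Root (Ravi): max(-3, -7) = -3

-3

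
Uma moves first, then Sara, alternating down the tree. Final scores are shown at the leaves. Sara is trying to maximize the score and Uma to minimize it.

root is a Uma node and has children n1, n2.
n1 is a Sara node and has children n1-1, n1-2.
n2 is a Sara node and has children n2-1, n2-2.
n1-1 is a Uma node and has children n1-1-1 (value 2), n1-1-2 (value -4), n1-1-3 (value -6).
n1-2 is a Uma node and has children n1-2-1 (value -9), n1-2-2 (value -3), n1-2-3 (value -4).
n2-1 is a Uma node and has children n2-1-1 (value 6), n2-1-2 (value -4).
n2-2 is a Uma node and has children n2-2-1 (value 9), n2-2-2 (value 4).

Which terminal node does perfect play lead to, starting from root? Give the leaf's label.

n1-1 (Uma): min(2, -4, -6) = -6
n1-2 (Uma): min(-9, -3, -4) = -9
n1 (Sara): max(-6, -9) = -6
n2-1 (Uma): min(6, -4) = -4
n2-2 (Uma): min(9, 4) = 4
n2 (Sara): max(-4, 4) = 4
root (Uma): min(-6, 4) = -6
At root, Uma picks n1 (lowest: -6).
At n1, Sara picks n1-1 (highest: -6).
At n1-1, Uma picks n1-1-3 (lowest: -6).
Terminal value -6.

n1-1-3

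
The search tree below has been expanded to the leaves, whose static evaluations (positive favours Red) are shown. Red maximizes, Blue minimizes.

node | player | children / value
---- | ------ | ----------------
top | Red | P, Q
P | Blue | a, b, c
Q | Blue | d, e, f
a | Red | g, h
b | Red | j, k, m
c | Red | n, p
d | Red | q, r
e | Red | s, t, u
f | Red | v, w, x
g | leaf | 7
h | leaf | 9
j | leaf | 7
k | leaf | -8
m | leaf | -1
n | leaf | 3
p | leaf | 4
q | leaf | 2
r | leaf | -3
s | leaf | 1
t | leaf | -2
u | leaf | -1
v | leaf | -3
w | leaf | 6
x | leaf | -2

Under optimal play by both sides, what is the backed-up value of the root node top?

a (Red): max(7, 9) = 9
b (Red): max(7, -8, -1) = 7
c (Red): max(3, 4) = 4
P (Blue): min(9, 7, 4) = 4
d (Red): max(2, -3) = 2
e (Red): max(1, -2, -1) = 1
f (Red): max(-3, 6, -2) = 6
Q (Blue): min(2, 1, 6) = 1
top (Red): max(4, 1) = 4

4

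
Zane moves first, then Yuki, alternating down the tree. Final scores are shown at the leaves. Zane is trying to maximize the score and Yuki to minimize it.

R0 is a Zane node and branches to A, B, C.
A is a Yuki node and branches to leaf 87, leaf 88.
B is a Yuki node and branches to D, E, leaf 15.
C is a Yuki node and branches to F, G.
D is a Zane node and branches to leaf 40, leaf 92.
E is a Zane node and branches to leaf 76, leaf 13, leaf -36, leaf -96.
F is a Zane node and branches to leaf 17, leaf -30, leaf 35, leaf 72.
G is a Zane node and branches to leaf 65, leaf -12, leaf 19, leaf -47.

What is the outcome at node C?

F (Zane): max(17, -30, 35, 72) = 72
G (Zane): max(65, -12, 19, -47) = 65
C (Yuki): min(72, 65) = 65

65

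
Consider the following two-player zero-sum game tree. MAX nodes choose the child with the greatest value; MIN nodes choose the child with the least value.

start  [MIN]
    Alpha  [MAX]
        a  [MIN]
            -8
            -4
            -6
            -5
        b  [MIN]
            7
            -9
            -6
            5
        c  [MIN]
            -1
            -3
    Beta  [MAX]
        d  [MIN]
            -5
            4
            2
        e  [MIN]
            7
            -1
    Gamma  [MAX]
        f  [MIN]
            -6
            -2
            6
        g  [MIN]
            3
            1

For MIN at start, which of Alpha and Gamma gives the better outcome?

Alpha

a (MIN): min(-8, -4, -6, -5) = -8
b (MIN): min(7, -9, -6, 5) = -9
c (MIN): min(-1, -3) = -3
Alpha (MAX): max(-8, -9, -3) = -3
f (MIN): min(-6, -2, 6) = -6
g (MIN): min(3, 1) = 1
Gamma (MAX): max(-6, 1) = 1
MIN prefers the lower value; Alpha=-3, Gamma=1. Alpha is better since -3 < 1.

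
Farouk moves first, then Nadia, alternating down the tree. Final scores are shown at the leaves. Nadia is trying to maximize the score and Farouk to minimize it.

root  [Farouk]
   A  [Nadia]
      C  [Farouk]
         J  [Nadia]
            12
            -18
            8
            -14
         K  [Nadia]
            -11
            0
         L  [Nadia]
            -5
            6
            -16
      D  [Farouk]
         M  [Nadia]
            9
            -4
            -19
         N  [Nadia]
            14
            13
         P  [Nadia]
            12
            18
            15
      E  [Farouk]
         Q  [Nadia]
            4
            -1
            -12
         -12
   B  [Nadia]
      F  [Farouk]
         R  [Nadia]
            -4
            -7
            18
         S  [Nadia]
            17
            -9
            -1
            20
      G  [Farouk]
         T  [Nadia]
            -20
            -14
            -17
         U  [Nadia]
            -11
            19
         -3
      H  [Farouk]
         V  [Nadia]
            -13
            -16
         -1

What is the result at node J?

12

J (Nadia): max(12, -18, 8, -14) = 12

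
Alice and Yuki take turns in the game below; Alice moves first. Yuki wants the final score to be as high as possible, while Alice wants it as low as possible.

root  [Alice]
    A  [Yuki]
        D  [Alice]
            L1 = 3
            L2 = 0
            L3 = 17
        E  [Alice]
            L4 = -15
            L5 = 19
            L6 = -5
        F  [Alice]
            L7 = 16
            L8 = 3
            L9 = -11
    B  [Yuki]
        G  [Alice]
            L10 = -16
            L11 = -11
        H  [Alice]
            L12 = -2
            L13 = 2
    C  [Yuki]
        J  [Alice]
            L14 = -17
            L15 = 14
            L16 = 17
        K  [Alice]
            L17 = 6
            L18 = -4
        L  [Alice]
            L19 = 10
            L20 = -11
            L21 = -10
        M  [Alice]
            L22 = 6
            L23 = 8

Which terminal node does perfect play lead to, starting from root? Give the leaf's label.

L12

D (Alice): min(3, 0, 17) = 0
E (Alice): min(-15, 19, -5) = -15
F (Alice): min(16, 3, -11) = -11
A (Yuki): max(0, -15, -11) = 0
G (Alice): min(-16, -11) = -16
H (Alice): min(-2, 2) = -2
B (Yuki): max(-16, -2) = -2
J (Alice): min(-17, 14, 17) = -17
K (Alice): min(6, -4) = -4
L (Alice): min(10, -11, -10) = -11
M (Alice): min(6, 8) = 6
C (Yuki): max(-17, -4, -11, 6) = 6
root (Alice): min(0, -2, 6) = -2
At root, Alice picks B (lowest: -2).
At B, Yuki picks H (highest: -2).
At H, Alice picks L12 (lowest: -2).
Terminal value -2.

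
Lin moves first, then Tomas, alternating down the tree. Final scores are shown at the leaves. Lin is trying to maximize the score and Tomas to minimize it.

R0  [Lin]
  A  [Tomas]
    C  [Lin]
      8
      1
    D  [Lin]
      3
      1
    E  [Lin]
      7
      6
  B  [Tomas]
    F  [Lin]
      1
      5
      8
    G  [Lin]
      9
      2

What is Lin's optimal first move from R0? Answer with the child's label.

B

C (Lin): max(8, 1) = 8
D (Lin): max(3, 1) = 3
E (Lin): max(7, 6) = 7
A (Tomas): min(8, 3, 7) = 3
F (Lin): max(1, 5, 8) = 8
G (Lin): max(9, 2) = 9
B (Tomas): min(8, 9) = 8
R0 (Lin): max(3, 8) = 8
Lin at R0 wants the highest of {A=3, B=8}, so chooses B.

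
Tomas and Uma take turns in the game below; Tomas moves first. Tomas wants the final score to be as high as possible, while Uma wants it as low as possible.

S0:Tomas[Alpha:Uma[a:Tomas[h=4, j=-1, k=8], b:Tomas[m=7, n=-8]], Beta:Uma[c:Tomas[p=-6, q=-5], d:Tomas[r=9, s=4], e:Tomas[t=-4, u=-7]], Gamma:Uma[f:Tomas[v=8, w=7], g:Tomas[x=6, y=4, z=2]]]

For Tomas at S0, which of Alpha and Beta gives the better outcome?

a (Tomas): max(4, -1, 8) = 8
b (Tomas): max(7, -8) = 7
Alpha (Uma): min(8, 7) = 7
c (Tomas): max(-6, -5) = -5
d (Tomas): max(9, 4) = 9
e (Tomas): max(-4, -7) = -4
Beta (Uma): min(-5, 9, -4) = -5
Tomas prefers the higher value; Alpha=7, Beta=-5. Alpha is better since 7 > -5.

Alpha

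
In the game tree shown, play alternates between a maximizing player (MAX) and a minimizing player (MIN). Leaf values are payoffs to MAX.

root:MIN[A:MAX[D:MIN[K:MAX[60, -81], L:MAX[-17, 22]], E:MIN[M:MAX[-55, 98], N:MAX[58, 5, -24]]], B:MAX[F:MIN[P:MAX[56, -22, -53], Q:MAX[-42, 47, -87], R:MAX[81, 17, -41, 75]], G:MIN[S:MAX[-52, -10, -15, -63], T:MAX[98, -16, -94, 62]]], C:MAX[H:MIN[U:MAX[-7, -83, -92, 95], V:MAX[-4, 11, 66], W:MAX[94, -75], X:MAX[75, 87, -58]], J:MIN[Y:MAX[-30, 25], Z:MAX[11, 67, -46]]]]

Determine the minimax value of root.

47

K (MAX): max(60, -81) = 60
L (MAX): max(-17, 22) = 22
D (MIN): min(60, 22) = 22
M (MAX): max(-55, 98) = 98
N (MAX): max(58, 5, -24) = 58
E (MIN): min(98, 58) = 58
A (MAX): max(22, 58) = 58
P (MAX): max(56, -22, -53) = 56
Q (MAX): max(-42, 47, -87) = 47
R (MAX): max(81, 17, -41, 75) = 81
F (MIN): min(56, 47, 81) = 47
S (MAX): max(-52, -10, -15, -63) = -10
T (MAX): max(98, -16, -94, 62) = 98
G (MIN): min(-10, 98) = -10
B (MAX): max(47, -10) = 47
U (MAX): max(-7, -83, -92, 95) = 95
V (MAX): max(-4, 11, 66) = 66
W (MAX): max(94, -75) = 94
X (MAX): max(75, 87, -58) = 87
H (MIN): min(95, 66, 94, 87) = 66
Y (MAX): max(-30, 25) = 25
Z (MAX): max(11, 67, -46) = 67
J (MIN): min(25, 67) = 25
C (MAX): max(66, 25) = 66
root (MIN): min(58, 47, 66) = 47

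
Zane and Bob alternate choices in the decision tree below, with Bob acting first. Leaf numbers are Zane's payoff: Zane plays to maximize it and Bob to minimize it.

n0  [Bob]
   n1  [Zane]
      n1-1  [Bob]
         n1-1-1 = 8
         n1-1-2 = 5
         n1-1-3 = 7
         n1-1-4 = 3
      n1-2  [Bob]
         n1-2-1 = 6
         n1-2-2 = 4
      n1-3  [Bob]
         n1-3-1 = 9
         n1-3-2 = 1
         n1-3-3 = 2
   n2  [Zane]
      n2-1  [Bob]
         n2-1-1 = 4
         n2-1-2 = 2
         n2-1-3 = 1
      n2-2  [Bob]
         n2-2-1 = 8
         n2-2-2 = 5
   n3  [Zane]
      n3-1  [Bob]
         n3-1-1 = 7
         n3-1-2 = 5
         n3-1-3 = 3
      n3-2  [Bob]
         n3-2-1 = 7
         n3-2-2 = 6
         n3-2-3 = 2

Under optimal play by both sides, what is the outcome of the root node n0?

3

n1-1 (Bob): min(8, 5, 7, 3) = 3
n1-2 (Bob): min(6, 4) = 4
n1-3 (Bob): min(9, 1, 2) = 1
n1 (Zane): max(3, 4, 1) = 4
n2-1 (Bob): min(4, 2, 1) = 1
n2-2 (Bob): min(8, 5) = 5
n2 (Zane): max(1, 5) = 5
n3-1 (Bob): min(7, 5, 3) = 3
n3-2 (Bob): min(7, 6, 2) = 2
n3 (Zane): max(3, 2) = 3
n0 (Bob): min(4, 5, 3) = 3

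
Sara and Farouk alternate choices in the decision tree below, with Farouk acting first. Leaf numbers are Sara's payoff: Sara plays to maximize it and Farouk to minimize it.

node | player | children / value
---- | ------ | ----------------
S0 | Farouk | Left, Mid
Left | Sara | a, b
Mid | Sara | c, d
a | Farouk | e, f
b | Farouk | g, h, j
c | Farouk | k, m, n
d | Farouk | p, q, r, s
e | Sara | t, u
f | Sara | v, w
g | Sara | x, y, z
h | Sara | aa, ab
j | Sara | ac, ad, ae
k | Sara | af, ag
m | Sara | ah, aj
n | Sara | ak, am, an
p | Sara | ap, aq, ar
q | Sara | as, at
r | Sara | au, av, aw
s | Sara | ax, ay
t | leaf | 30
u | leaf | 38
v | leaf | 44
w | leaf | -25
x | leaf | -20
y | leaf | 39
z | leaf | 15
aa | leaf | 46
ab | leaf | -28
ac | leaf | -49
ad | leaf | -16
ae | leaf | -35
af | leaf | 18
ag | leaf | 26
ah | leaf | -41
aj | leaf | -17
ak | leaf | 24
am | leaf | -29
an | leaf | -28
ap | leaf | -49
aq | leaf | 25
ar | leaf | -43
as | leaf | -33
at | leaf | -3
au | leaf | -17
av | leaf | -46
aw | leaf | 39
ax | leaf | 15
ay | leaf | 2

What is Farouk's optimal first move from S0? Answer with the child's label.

e (Sara): max(30, 38) = 38
f (Sara): max(44, -25) = 44
a (Farouk): min(38, 44) = 38
g (Sara): max(-20, 39, 15) = 39
h (Sara): max(46, -28) = 46
j (Sara): max(-49, -16, -35) = -16
b (Farouk): min(39, 46, -16) = -16
Left (Sara): max(38, -16) = 38
k (Sara): max(18, 26) = 26
m (Sara): max(-41, -17) = -17
n (Sara): max(24, -29, -28) = 24
c (Farouk): min(26, -17, 24) = -17
p (Sara): max(-49, 25, -43) = 25
q (Sara): max(-33, -3) = -3
r (Sara): max(-17, -46, 39) = 39
s (Sara): max(15, 2) = 15
d (Farouk): min(25, -3, 39, 15) = -3
Mid (Sara): max(-17, -3) = -3
S0 (Farouk): min(38, -3) = -3
Farouk at S0 wants the lowest of {Left=38, Mid=-3}, so chooses Mid.

Mid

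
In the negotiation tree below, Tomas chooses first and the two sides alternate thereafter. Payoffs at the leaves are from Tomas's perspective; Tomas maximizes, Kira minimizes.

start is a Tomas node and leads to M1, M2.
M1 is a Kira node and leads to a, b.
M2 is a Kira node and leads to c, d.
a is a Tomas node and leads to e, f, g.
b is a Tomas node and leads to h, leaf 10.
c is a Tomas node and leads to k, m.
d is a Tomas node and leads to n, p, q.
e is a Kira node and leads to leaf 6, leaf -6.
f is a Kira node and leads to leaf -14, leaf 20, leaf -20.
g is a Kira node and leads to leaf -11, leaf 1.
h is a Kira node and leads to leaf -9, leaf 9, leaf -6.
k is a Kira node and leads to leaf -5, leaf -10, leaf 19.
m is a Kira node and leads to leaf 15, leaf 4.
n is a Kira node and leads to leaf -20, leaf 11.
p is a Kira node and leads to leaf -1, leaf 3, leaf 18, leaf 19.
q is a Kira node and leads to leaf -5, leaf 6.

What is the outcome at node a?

-6

e (Kira): min(6, -6) = -6
f (Kira): min(-14, 20, -20) = -20
g (Kira): min(-11, 1) = -11
a (Tomas): max(-6, -20, -11) = -6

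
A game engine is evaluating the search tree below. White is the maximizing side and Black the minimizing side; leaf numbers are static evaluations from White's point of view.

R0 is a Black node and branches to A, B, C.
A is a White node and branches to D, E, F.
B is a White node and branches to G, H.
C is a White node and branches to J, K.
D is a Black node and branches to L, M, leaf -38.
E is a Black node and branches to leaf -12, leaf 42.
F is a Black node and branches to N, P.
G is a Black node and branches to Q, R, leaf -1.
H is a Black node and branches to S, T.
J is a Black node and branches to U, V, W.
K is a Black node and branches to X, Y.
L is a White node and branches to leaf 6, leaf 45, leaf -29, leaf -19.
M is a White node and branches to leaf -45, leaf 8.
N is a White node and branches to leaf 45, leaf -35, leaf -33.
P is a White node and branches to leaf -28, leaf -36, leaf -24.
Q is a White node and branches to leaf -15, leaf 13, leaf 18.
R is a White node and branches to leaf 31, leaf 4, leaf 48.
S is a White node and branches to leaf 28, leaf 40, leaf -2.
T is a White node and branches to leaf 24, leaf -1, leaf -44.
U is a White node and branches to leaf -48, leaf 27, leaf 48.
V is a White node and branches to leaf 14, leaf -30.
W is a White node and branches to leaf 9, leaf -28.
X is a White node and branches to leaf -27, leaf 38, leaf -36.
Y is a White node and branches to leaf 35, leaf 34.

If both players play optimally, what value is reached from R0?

-12

L (White): max(6, 45, -29, -19) = 45
M (White): max(-45, 8) = 8
D (Black): min(45, 8, -38) = -38
E (Black): min(-12, 42) = -12
N (White): max(45, -35, -33) = 45
P (White): max(-28, -36, -24) = -24
F (Black): min(45, -24) = -24
A (White): max(-38, -12, -24) = -12
Q (White): max(-15, 13, 18) = 18
R (White): max(31, 4, 48) = 48
G (Black): min(18, 48, -1) = -1
S (White): max(28, 40, -2) = 40
T (White): max(24, -1, -44) = 24
H (Black): min(40, 24) = 24
B (White): max(-1, 24) = 24
U (White): max(-48, 27, 48) = 48
V (White): max(14, -30) = 14
W (White): max(9, -28) = 9
J (Black): min(48, 14, 9) = 9
X (White): max(-27, 38, -36) = 38
Y (White): max(35, 34) = 35
K (Black): min(38, 35) = 35
C (White): max(9, 35) = 35
R0 (Black): min(-12, 24, 35) = -12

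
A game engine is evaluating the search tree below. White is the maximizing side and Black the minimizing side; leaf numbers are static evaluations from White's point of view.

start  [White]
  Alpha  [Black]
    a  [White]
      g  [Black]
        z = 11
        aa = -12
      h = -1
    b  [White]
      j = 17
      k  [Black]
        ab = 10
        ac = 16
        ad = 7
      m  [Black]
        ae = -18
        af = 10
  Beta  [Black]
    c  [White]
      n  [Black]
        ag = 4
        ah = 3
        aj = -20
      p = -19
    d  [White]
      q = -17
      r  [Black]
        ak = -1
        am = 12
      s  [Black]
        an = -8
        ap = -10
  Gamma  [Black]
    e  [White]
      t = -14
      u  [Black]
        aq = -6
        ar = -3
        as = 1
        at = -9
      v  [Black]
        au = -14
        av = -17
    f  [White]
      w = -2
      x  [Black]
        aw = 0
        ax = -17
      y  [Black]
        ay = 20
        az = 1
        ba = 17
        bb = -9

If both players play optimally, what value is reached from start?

-1

g (Black): min(11, -12) = -12
a (White): max(-12, -1) = -1
k (Black): min(10, 16, 7) = 7
m (Black): min(-18, 10) = -18
b (White): max(17, 7, -18) = 17
Alpha (Black): min(-1, 17) = -1
n (Black): min(4, 3, -20) = -20
c (White): max(-20, -19) = -19
r (Black): min(-1, 12) = -1
s (Black): min(-8, -10) = -10
d (White): max(-17, -1, -10) = -1
Beta (Black): min(-19, -1) = -19
u (Black): min(-6, -3, 1, -9) = -9
v (Black): min(-14, -17) = -17
e (White): max(-14, -9, -17) = -9
x (Black): min(0, -17) = -17
y (Black): min(20, 1, 17, -9) = -9
f (White): max(-2, -17, -9) = -2
Gamma (Black): min(-9, -2) = -9
start (White): max(-1, -19, -9) = -1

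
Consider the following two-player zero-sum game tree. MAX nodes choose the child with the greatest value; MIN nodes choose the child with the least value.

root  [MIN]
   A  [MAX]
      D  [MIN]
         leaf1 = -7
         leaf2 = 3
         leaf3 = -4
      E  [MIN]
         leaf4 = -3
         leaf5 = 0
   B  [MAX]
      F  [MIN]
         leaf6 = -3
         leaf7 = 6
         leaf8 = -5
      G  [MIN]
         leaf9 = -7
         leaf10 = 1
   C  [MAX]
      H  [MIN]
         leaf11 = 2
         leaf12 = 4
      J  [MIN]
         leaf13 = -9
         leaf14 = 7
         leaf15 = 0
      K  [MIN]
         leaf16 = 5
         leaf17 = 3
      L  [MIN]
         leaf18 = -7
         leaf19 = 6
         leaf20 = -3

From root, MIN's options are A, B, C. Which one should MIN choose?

B

D (MIN): min(-7, 3, -4) = -7
E (MIN): min(-3, 0) = -3
A (MAX): max(-7, -3) = -3
F (MIN): min(-3, 6, -5) = -5
G (MIN): min(-7, 1) = -7
B (MAX): max(-5, -7) = -5
H (MIN): min(2, 4) = 2
J (MIN): min(-9, 7, 0) = -9
K (MIN): min(5, 3) = 3
L (MIN): min(-7, 6, -3) = -7
C (MAX): max(2, -9, 3, -7) = 3
root (MIN): min(-3, -5, 3) = -5
MIN at root wants the lowest of {A=-3, B=-5, C=3}, so chooses B.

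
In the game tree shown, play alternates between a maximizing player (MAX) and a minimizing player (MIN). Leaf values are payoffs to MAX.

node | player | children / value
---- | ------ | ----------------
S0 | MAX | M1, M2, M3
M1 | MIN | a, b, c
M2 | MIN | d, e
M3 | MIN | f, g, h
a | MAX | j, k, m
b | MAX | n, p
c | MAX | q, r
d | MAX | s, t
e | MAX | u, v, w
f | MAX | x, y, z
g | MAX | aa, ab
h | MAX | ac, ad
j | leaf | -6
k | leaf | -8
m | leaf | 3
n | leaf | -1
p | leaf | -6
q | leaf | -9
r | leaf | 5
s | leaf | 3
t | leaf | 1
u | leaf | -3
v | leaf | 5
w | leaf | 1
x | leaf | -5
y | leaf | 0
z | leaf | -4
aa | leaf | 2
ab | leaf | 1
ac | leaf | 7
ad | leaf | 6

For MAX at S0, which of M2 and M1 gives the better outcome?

M2

d (MAX): max(3, 1) = 3
e (MAX): max(-3, 5, 1) = 5
M2 (MIN): min(3, 5) = 3
a (MAX): max(-6, -8, 3) = 3
b (MAX): max(-1, -6) = -1
c (MAX): max(-9, 5) = 5
M1 (MIN): min(3, -1, 5) = -1
MAX prefers the higher value; M2=3, M1=-1. M2 is better since 3 > -1.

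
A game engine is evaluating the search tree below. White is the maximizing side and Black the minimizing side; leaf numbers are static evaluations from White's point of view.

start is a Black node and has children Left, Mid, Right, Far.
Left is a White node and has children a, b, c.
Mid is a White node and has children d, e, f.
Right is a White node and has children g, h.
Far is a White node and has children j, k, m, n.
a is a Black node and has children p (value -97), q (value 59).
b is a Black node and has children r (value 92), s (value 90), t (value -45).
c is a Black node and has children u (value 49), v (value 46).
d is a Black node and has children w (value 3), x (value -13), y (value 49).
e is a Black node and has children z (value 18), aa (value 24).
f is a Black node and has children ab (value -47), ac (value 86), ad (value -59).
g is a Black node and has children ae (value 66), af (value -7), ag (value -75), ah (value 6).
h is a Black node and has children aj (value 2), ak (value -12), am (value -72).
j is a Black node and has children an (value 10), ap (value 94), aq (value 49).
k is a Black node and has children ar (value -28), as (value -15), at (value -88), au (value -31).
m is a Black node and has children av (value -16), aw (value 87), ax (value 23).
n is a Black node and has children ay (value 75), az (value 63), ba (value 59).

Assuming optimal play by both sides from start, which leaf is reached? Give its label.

am

a (Black): min(-97, 59) = -97
b (Black): min(92, 90, -45) = -45
c (Black): min(49, 46) = 46
Left (White): max(-97, -45, 46) = 46
d (Black): min(3, -13, 49) = -13
e (Black): min(18, 24) = 18
f (Black): min(-47, 86, -59) = -59
Mid (White): max(-13, 18, -59) = 18
g (Black): min(66, -7, -75, 6) = -75
h (Black): min(2, -12, -72) = -72
Right (White): max(-75, -72) = -72
j (Black): min(10, 94, 49) = 10
k (Black): min(-28, -15, -88, -31) = -88
m (Black): min(-16, 87, 23) = -16
n (Black): min(75, 63, 59) = 59
Far (White): max(10, -88, -16, 59) = 59
start (Black): min(46, 18, -72, 59) = -72
At start, Black picks Right (lowest: -72).
At Right, White picks h (highest: -72).
At h, Black picks am (lowest: -72).
Terminal value -72.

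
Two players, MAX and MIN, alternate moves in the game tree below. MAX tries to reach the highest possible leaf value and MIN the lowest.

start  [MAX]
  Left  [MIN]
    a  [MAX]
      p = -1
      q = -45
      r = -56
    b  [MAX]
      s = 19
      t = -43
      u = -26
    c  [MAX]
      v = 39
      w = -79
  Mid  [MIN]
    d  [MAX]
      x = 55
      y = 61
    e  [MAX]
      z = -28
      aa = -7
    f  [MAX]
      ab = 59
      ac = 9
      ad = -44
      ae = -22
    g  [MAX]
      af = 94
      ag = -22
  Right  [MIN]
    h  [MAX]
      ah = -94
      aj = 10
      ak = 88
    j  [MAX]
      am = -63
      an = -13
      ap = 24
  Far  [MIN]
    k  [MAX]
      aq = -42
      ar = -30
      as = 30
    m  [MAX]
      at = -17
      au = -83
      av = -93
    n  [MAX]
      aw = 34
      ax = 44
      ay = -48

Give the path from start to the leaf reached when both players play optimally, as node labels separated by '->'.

a (MAX): max(-1, -45, -56) = -1
b (MAX): max(19, -43, -26) = 19
c (MAX): max(39, -79) = 39
Left (MIN): min(-1, 19, 39) = -1
d (MAX): max(55, 61) = 61
e (MAX): max(-28, -7) = -7
f (MAX): max(59, 9, -44, -22) = 59
g (MAX): max(94, -22) = 94
Mid (MIN): min(61, -7, 59, 94) = -7
h (MAX): max(-94, 10, 88) = 88
j (MAX): max(-63, -13, 24) = 24
Right (MIN): min(88, 24) = 24
k (MAX): max(-42, -30, 30) = 30
m (MAX): max(-17, -83, -93) = -17
n (MAX): max(34, 44, -48) = 44
Far (MIN): min(30, -17, 44) = -17
start (MAX): max(-1, -7, 24, -17) = 24
At start, MAX picks Right (highest: 24).
At Right, MIN picks j (lowest: 24).
At j, MAX picks ap (highest: 24).
Terminal value 24.

start -> Right -> j -> ap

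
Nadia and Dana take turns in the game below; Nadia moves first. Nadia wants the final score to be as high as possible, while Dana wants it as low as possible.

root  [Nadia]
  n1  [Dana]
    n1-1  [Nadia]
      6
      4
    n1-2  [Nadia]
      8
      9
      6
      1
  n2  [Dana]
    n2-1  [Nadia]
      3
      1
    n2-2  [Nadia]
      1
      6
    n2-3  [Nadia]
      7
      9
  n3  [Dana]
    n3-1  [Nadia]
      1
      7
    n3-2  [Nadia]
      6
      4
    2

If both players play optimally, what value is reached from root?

n1-1 (Nadia): max(6, 4) = 6
n1-2 (Nadia): max(8, 9, 6, 1) = 9
n1 (Dana): min(6, 9) = 6
n2-1 (Nadia): max(3, 1) = 3
n2-2 (Nadia): max(1, 6) = 6
n2-3 (Nadia): max(7, 9) = 9
n2 (Dana): min(3, 6, 9) = 3
n3-1 (Nadia): max(1, 7) = 7
n3-2 (Nadia): max(6, 4) = 6
n3 (Dana): min(7, 6, 2) = 2
root (Nadia): max(6, 3, 2) = 6

6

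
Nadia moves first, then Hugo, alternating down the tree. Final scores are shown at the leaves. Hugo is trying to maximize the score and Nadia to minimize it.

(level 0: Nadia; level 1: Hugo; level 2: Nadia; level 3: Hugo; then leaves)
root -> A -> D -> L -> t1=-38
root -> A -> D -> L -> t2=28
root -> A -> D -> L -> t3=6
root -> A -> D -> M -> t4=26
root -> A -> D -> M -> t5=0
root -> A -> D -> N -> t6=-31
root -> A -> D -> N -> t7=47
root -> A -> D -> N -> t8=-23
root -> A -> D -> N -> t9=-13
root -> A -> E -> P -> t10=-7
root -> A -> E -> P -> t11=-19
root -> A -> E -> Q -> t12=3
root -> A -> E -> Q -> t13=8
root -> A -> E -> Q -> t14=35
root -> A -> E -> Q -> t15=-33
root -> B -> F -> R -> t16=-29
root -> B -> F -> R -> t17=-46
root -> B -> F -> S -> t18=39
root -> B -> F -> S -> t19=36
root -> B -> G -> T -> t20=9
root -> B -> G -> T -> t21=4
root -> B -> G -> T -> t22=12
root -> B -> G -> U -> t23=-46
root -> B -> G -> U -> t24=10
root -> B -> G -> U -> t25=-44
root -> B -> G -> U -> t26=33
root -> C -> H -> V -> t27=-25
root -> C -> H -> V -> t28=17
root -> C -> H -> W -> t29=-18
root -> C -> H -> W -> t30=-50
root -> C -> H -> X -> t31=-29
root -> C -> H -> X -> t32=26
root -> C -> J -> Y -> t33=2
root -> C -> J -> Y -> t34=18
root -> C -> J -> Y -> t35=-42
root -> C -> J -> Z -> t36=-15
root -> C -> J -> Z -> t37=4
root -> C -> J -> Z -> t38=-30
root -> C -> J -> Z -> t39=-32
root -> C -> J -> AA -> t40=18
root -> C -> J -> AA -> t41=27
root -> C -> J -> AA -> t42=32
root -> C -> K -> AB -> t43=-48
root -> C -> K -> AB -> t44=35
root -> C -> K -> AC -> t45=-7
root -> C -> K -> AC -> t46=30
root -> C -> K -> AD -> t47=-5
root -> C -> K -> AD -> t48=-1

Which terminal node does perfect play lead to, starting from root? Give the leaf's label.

L (Hugo): max(-38, 28, 6) = 28
M (Hugo): max(26, 0) = 26
N (Hugo): max(-31, 47, -23, -13) = 47
D (Nadia): min(28, 26, 47) = 26
P (Hugo): max(-7, -19) = -7
Q (Hugo): max(3, 8, 35, -33) = 35
E (Nadia): min(-7, 35) = -7
A (Hugo): max(26, -7) = 26
R (Hugo): max(-29, -46) = -29
S (Hugo): max(39, 36) = 39
F (Nadia): min(-29, 39) = -29
T (Hugo): max(9, 4, 12) = 12
U (Hugo): max(-46, 10, -44, 33) = 33
G (Nadia): min(12, 33) = 12
B (Hugo): max(-29, 12) = 12
V (Hugo): max(-25, 17) = 17
W (Hugo): max(-18, -50) = -18
X (Hugo): max(-29, 26) = 26
H (Nadia): min(17, -18, 26) = -18
Y (Hugo): max(2, 18, -42) = 18
Z (Hugo): max(-15, 4, -30, -32) = 4
AA (Hugo): max(18, 27, 32) = 32
J (Nadia): min(18, 4, 32) = 4
AB (Hugo): max(-48, 35) = 35
AC (Hugo): max(-7, 30) = 30
AD (Hugo): max(-5, -1) = -1
K (Nadia): min(35, 30, -1) = -1
C (Hugo): max(-18, 4, -1) = 4
root (Nadia): min(26, 12, 4) = 4
At root, Nadia picks C (lowest: 4).
At C, Hugo picks J (highest: 4).
At J, Nadia picks Z (lowest: 4).
At Z, Hugo picks t37 (highest: 4).
Terminal value 4.

t37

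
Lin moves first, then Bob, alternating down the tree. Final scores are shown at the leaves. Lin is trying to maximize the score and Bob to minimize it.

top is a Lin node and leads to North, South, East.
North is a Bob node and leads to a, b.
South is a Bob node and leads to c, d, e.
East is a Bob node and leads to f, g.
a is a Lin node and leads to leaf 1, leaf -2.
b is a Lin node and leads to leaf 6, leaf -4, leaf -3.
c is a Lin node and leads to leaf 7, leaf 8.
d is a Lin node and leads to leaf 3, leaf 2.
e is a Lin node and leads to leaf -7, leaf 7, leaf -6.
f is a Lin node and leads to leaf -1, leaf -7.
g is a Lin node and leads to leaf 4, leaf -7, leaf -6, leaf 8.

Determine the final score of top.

a (Lin): max(1, -2) = 1
b (Lin): max(6, -4, -3) = 6
North (Bob): min(1, 6) = 1
c (Lin): max(7, 8) = 8
d (Lin): max(3, 2) = 3
e (Lin): max(-7, 7, -6) = 7
South (Bob): min(8, 3, 7) = 3
f (Lin): max(-1, -7) = -1
g (Lin): max(4, -7, -6, 8) = 8
East (Bob): min(-1, 8) = -1
top (Lin): max(1, 3, -1) = 3

3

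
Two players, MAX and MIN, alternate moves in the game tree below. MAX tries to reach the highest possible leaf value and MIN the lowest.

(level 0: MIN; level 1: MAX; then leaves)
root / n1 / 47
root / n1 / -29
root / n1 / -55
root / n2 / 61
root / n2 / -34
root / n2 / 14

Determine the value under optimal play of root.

47

n1 (MAX): max(47, -29, -55) = 47
n2 (MAX): max(61, -34, 14) = 61
root (MIN): min(47, 61) = 47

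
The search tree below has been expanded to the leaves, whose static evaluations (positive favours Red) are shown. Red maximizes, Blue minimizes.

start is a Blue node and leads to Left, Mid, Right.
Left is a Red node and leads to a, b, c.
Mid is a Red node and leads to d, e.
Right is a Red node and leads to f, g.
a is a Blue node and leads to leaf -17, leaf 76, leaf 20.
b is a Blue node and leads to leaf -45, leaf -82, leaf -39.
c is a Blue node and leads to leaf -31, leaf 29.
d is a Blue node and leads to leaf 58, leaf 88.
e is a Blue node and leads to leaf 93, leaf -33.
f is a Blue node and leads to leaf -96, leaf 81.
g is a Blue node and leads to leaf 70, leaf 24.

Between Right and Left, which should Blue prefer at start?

f (Blue): min(-96, 81) = -96
g (Blue): min(70, 24) = 24
Right (Red): max(-96, 24) = 24
a (Blue): min(-17, 76, 20) = -17
b (Blue): min(-45, -82, -39) = -82
c (Blue): min(-31, 29) = -31
Left (Red): max(-17, -82, -31) = -17
Blue prefers the lower value; Right=24, Left=-17. Left is better since -17 < 24.

Left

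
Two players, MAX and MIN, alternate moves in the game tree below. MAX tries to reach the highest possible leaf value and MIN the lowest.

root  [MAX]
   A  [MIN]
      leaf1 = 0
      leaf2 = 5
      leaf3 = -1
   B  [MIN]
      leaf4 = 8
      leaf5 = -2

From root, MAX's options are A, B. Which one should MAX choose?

A

A (MIN): min(0, 5, -1) = -1
B (MIN): min(8, -2) = -2
root (MAX): max(-1, -2) = -1
MAX at root wants the highest of {A=-1, B=-2}, so chooses A.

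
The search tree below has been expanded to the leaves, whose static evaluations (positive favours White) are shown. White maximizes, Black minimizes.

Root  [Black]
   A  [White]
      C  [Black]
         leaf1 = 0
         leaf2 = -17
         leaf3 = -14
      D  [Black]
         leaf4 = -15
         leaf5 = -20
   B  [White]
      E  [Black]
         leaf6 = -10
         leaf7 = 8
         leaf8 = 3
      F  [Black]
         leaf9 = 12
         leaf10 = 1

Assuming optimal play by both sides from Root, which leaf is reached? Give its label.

leaf2

C (Black): min(0, -17, -14) = -17
D (Black): min(-15, -20) = -20
A (White): max(-17, -20) = -17
E (Black): min(-10, 8, 3) = -10
F (Black): min(12, 1) = 1
B (White): max(-10, 1) = 1
Root (Black): min(-17, 1) = -17
At Root, Black picks A (lowest: -17).
At A, White picks C (highest: -17).
At C, Black picks leaf2 (lowest: -17).
Terminal value -17.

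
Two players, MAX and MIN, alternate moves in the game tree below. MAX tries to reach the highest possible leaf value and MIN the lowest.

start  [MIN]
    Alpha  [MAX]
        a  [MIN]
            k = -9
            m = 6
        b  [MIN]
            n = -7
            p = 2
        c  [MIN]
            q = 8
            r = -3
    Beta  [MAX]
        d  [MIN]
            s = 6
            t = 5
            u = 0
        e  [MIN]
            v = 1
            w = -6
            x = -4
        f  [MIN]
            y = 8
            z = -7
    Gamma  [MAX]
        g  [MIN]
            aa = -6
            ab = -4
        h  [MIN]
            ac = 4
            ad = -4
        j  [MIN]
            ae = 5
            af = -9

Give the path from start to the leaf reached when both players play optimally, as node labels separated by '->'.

a (MIN): min(-9, 6) = -9
b (MIN): min(-7, 2) = -7
c (MIN): min(8, -3) = -3
Alpha (MAX): max(-9, -7, -3) = -3
d (MIN): min(6, 5, 0) = 0
e (MIN): min(1, -6, -4) = -6
f (MIN): min(8, -7) = -7
Beta (MAX): max(0, -6, -7) = 0
g (MIN): min(-6, -4) = -6
h (MIN): min(4, -4) = -4
j (MIN): min(5, -9) = -9
Gamma (MAX): max(-6, -4, -9) = -4
start (MIN): min(-3, 0, -4) = -4
At start, MIN picks Gamma (lowest: -4).
At Gamma, MAX picks h (highest: -4).
At h, MIN picks ad (lowest: -4).
Terminal value -4.

start -> Gamma -> h -> ad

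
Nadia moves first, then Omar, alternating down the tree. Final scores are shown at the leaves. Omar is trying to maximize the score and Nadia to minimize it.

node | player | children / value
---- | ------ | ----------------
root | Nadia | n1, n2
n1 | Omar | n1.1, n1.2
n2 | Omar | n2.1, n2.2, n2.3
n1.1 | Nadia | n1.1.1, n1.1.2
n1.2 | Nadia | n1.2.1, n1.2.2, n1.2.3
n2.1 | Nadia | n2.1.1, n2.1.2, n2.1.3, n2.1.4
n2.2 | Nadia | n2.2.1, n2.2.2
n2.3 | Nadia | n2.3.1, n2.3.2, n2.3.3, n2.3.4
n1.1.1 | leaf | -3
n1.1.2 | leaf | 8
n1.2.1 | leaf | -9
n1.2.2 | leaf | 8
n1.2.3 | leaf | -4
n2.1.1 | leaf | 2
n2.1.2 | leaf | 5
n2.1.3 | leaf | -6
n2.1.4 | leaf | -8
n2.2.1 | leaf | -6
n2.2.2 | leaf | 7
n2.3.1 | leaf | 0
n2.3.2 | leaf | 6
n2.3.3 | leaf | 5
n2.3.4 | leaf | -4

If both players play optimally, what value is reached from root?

-4

n1.1 (Nadia): min(-3, 8) = -3
n1.2 (Nadia): min(-9, 8, -4) = -9
n1 (Omar): max(-3, -9) = -3
n2.1 (Nadia): min(2, 5, -6, -8) = -8
n2.2 (Nadia): min(-6, 7) = -6
n2.3 (Nadia): min(0, 6, 5, -4) = -4
n2 (Omar): max(-8, -6, -4) = -4
root (Nadia): min(-3, -4) = -4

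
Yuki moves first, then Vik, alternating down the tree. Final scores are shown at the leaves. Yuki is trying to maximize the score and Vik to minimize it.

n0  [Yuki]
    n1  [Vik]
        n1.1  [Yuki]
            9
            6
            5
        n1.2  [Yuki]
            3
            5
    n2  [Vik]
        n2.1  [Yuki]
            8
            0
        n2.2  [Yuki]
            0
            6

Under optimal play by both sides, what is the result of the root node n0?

n1.1 (Yuki): max(9, 6, 5) = 9
n1.2 (Yuki): max(3, 5) = 5
n1 (Vik): min(9, 5) = 5
n2.1 (Yuki): max(8, 0) = 8
n2.2 (Yuki): max(0, 6) = 6
n2 (Vik): min(8, 6) = 6
n0 (Yuki): max(5, 6) = 6

6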